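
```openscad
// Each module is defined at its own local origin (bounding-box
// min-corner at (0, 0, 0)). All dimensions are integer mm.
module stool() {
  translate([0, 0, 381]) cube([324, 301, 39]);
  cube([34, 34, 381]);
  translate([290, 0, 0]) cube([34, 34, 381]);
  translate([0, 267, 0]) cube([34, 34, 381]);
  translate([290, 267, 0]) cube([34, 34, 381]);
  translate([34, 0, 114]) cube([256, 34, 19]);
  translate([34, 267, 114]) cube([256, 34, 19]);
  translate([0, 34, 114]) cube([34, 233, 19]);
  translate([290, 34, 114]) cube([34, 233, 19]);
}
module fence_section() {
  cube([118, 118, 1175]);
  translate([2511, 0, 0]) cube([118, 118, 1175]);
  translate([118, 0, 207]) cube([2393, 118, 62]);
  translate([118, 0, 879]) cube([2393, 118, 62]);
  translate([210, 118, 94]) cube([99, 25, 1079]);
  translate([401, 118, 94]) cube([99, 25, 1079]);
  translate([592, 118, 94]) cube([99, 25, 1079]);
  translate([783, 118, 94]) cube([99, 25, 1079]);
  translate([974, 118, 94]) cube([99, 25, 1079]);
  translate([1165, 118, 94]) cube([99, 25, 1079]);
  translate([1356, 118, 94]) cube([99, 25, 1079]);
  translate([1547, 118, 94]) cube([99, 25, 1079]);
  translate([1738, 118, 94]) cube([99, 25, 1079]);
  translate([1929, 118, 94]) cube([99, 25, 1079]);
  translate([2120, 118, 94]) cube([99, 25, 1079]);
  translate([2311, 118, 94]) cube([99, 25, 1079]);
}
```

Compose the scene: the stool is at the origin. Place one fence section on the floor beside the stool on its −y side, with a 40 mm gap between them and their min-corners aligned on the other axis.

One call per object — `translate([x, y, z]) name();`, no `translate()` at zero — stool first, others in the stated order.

stool();
translate([0, -183, 0]) fence_section();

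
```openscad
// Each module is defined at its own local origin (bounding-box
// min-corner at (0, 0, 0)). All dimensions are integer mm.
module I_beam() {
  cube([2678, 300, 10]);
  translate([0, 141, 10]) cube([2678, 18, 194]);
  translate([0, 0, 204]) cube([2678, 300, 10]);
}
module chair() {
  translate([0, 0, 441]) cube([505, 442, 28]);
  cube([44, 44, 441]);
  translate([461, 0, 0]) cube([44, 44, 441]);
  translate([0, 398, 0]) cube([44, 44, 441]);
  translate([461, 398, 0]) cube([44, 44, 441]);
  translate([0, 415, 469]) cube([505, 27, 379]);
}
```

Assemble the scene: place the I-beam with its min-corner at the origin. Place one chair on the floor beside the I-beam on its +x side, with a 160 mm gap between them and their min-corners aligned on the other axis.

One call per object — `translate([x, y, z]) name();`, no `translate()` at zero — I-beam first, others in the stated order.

I_beam();
translate([2838, 0, 0]) chair();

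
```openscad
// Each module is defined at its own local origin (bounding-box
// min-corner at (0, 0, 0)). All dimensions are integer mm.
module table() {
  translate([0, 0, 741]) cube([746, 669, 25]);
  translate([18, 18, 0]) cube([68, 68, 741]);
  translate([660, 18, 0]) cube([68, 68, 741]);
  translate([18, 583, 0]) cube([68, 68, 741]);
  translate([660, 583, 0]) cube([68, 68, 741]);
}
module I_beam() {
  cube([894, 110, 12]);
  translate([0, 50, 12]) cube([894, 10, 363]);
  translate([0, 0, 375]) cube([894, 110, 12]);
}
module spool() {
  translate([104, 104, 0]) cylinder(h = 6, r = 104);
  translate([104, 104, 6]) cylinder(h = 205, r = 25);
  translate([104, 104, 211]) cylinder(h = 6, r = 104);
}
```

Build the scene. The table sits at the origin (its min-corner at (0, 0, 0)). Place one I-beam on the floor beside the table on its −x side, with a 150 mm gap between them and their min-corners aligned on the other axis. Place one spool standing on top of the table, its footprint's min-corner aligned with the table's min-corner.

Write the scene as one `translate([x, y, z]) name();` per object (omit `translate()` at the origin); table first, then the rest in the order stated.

table();
translate([-1044, 0, 0]) I_beam();
translate([0, 0, 766]) spool();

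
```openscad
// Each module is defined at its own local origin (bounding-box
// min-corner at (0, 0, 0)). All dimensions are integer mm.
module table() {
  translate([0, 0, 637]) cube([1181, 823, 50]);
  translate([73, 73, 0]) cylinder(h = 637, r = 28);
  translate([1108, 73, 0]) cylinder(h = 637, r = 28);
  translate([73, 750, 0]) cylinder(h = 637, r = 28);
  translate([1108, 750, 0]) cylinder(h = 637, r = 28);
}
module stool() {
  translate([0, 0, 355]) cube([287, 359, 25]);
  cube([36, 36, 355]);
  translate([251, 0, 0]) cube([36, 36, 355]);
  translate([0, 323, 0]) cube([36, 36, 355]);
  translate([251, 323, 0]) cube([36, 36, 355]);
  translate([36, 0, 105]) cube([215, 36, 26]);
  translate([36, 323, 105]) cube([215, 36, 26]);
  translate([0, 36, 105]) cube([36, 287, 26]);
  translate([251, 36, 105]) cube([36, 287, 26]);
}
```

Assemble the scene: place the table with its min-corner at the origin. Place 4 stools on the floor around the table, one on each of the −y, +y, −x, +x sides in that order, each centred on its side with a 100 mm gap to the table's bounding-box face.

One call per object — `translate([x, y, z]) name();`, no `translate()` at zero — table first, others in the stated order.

table();
translate([447, -459, 0]) stool();
translate([447, 923, 0]) stool();
translate([-387, 232, 0]) stool();
translate([1281, 232, 0]) stool();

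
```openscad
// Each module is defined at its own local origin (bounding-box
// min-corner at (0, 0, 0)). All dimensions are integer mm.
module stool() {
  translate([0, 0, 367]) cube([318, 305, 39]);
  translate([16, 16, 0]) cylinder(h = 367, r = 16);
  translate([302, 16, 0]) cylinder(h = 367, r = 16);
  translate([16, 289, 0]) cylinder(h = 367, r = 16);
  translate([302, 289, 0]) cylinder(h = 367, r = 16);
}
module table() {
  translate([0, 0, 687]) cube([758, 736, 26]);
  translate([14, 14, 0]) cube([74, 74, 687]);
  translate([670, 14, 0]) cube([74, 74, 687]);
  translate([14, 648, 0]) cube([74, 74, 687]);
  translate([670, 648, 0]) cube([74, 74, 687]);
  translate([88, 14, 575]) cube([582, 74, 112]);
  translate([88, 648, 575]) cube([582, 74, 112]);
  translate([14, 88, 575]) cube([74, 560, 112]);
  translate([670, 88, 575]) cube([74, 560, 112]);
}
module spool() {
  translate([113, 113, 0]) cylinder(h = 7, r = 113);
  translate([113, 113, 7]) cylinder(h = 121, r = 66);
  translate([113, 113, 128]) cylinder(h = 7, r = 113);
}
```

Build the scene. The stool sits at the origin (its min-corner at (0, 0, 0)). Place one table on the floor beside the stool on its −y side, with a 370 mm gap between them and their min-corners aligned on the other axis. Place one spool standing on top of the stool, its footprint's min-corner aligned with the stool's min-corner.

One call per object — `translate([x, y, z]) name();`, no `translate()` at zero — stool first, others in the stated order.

stool();
translate([0, -1106, 0]) table();
translate([0, 0, 406]) spool();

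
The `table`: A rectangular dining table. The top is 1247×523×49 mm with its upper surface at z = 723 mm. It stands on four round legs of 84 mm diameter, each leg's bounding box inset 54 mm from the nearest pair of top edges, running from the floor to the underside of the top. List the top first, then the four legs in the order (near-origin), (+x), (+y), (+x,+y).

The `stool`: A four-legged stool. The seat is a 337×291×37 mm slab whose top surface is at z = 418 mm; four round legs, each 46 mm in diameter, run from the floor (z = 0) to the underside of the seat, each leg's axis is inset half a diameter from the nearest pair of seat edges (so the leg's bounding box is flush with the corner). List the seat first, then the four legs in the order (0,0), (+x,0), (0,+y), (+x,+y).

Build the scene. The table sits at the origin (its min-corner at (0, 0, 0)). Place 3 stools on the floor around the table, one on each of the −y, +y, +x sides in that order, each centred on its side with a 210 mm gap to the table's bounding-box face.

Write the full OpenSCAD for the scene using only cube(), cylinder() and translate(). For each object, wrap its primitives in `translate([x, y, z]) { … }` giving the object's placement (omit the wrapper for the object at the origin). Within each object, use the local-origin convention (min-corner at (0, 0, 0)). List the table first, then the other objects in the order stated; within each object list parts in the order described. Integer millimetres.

translate([0, 0, 674]) cube([1247, 523, 49]);
translate([96, 96, 0]) cylinder(h = 674, r = 42);
translate([1151, 96, 0]) cylinder(h = 674, r = 42);
translate([96, 427, 0]) cylinder(h = 674, r = 42);
translate([1151, 427, 0]) cylinder(h = 674, r = 42);
translate([455, -501, 0]) {
  translate([0, 0, 381]) cube([337, 291, 37]);
  translate([23, 23, 0]) cylinder(h = 381, r = 23);
  translate([314, 23, 0]) cylinder(h = 381, r = 23);
  translate([23, 268, 0]) cylinder(h = 381, r = 23);
  translate([314, 268, 0]) cylinder(h = 381, r = 23);
}
translate([455, 733, 0]) {
  translate([0, 0, 381]) cube([337, 291, 37]);
  translate([23, 23, 0]) cylinder(h = 381, r = 23);
  translate([314, 23, 0]) cylinder(h = 381, r = 23);
  translate([23, 268, 0]) cylinder(h = 381, r = 23);
  translate([314, 268, 0]) cylinder(h = 381, r = 23);
}
translate([1457, 116, 0]) {
  translate([0, 0, 381]) cube([337, 291, 37]);
  translate([23, 23, 0]) cylinder(h = 381, r = 23);
  translate([314, 23, 0]) cylinder(h = 381, r = 23);
  translate([23, 268, 0]) cylinder(h = 381, r = 23);
  translate([314, 268, 0]) cylinder(h = 381, r = 23);
}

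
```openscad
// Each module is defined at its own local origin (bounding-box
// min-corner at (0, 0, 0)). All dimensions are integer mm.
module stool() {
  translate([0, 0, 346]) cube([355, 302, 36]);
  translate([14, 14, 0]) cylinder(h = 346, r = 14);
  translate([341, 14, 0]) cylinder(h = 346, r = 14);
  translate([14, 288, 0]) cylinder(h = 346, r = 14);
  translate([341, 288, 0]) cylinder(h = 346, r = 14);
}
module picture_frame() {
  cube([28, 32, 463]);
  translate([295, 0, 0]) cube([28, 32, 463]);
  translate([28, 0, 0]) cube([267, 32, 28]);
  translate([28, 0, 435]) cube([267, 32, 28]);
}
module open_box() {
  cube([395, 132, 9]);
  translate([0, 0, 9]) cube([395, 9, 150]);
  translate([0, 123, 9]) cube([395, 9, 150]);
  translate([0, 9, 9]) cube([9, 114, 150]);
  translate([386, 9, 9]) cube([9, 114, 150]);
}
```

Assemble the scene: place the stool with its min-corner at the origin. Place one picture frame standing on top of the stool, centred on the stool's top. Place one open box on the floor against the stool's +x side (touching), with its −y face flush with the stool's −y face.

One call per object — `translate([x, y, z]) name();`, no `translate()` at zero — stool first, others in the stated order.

stool();
translate([16, 135, 382]) picture_frame();
translate([355, 0, 0]) open_box();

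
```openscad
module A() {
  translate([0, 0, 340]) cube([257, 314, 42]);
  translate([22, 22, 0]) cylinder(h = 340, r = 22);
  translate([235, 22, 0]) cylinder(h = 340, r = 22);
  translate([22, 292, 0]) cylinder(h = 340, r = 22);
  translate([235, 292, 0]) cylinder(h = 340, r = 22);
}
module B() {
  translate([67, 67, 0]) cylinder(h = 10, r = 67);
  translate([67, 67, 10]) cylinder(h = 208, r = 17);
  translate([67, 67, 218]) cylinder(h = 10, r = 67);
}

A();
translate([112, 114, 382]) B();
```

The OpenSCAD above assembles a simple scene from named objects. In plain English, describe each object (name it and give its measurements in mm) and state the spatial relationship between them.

A is a simple wooden stool: a rectangular seat 257 mm (x) by 314 mm (y), 42 mm thick, top face at z = 382 mm, on four round legs, each 44 mm in diameter. The legs rest on z = 0, each leg's axis is inset half a diameter from the nearest pair of seat edges (so the leg's bounding box is flush with the corner).

B is a spool: two coaxial disc flanges of radius 67 mm and thickness 10 mm, joined by a core cylinder of radius 17 mm and height 208 mm. The lower flange rests on z = 0 and the three cylinders share a vertical axis.

The spool is on top of the stool.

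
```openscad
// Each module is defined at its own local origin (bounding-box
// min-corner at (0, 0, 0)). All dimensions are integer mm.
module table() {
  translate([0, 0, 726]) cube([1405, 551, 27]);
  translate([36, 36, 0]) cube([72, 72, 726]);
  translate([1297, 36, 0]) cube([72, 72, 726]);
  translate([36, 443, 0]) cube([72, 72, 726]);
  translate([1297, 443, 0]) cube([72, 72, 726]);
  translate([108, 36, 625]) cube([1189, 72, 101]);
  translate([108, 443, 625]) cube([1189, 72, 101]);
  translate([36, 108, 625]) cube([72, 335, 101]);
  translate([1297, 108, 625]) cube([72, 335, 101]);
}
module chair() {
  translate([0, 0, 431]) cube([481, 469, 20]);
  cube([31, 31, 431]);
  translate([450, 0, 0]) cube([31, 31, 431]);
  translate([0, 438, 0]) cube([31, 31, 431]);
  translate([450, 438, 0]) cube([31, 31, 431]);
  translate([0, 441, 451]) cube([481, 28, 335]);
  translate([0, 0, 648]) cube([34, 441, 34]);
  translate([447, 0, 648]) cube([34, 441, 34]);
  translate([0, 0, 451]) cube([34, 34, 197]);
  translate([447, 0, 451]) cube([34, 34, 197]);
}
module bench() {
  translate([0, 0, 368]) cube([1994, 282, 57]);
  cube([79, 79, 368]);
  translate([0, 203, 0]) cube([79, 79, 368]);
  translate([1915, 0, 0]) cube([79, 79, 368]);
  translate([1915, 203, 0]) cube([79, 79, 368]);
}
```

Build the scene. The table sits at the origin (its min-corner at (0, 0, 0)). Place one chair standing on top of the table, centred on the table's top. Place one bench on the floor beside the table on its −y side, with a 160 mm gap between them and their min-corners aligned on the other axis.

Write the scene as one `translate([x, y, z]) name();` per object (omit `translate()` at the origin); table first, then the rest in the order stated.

table();
translate([462, 41, 753]) chair();
translate([0, -442, 0]) bench();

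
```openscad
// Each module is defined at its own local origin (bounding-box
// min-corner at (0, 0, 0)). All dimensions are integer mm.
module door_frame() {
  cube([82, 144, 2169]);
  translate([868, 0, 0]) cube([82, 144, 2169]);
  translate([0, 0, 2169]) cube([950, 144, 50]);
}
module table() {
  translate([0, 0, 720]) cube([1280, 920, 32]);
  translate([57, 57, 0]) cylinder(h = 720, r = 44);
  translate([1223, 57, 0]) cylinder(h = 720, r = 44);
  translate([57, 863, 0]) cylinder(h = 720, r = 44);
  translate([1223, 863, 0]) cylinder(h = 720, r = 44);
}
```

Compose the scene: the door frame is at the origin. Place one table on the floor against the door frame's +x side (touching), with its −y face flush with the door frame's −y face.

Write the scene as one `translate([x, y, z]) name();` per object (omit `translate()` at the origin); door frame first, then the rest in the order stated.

door_frame();
translate([950, 0, 0]) table();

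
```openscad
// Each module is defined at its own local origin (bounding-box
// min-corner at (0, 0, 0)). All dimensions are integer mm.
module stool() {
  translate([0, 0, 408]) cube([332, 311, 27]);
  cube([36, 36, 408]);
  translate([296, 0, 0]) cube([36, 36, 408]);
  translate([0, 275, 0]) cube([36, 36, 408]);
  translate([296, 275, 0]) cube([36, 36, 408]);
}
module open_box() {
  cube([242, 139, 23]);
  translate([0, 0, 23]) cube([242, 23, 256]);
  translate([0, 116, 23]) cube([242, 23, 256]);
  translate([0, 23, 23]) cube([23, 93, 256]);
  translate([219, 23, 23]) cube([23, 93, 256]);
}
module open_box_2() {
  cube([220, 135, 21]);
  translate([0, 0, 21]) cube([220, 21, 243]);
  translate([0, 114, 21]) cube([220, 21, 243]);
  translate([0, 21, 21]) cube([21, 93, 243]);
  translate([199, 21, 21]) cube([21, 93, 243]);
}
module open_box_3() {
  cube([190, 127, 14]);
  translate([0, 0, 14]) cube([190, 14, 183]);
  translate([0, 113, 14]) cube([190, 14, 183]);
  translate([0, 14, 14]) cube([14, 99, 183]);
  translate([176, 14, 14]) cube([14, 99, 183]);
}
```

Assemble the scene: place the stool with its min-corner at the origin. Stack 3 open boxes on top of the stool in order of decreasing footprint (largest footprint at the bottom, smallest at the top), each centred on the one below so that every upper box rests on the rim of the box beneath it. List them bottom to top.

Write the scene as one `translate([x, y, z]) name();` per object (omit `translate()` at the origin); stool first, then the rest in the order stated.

stool();
translate([45, 86, 435]) open_box();
translate([56, 88, 714]) open_box_2();
translate([71, 92, 978]) open_box_3();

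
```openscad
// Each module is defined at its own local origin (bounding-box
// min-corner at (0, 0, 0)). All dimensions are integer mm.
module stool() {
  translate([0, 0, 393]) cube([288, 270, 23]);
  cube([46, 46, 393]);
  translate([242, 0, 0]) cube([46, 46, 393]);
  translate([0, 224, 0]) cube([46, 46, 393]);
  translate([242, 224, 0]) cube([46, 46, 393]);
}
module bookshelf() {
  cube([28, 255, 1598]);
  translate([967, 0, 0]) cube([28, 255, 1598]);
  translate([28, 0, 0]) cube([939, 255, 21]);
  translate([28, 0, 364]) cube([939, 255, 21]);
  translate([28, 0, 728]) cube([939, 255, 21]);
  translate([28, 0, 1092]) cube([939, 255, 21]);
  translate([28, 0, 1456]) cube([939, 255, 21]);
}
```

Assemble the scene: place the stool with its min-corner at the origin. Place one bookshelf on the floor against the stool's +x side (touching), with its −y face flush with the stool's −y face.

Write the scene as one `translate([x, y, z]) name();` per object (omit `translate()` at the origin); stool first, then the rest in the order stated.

stool();
translate([288, 0, 0]) bookshelf();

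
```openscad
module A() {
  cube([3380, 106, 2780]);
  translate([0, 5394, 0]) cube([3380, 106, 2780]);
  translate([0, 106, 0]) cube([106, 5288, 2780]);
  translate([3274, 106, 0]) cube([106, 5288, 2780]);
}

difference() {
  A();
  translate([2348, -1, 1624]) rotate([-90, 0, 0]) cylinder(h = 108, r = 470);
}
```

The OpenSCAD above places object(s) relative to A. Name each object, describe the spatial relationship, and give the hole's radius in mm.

A is a house frame. The house frame has a circular hole through its front wall. The hole's radius is 470 mm.

The subtracted cylinder has r = 470 mm.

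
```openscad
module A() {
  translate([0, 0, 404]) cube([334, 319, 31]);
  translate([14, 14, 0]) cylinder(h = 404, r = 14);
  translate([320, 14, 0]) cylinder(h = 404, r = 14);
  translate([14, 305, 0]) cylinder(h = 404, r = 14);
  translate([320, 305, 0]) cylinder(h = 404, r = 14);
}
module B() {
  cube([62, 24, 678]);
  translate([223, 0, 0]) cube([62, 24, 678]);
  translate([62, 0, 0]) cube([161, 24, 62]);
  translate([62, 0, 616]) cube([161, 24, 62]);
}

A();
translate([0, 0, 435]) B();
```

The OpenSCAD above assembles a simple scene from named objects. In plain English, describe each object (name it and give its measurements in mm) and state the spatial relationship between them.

A is a four-legged stool. The seat is a 334×319×31 mm slab whose top surface is at z = 435 mm; four round legs, each 28 mm in diameter, run from the floor (z = 0) to the underside of the seat, each leg's axis is inset half a diameter from the nearest pair of seat edges (so the leg's bounding box is flush with the corner).

B is a rectangular picture frame lying in the x–z plane (depth along y). The opening is 161 mm wide (x) by 554 mm tall (z), surrounded by a border 62 mm wide on all four sides. The frame is 24 mm deep and is made of two full-height vertical stiles with two horizontal rails fitted between them.

The picture frame is on top of the stool.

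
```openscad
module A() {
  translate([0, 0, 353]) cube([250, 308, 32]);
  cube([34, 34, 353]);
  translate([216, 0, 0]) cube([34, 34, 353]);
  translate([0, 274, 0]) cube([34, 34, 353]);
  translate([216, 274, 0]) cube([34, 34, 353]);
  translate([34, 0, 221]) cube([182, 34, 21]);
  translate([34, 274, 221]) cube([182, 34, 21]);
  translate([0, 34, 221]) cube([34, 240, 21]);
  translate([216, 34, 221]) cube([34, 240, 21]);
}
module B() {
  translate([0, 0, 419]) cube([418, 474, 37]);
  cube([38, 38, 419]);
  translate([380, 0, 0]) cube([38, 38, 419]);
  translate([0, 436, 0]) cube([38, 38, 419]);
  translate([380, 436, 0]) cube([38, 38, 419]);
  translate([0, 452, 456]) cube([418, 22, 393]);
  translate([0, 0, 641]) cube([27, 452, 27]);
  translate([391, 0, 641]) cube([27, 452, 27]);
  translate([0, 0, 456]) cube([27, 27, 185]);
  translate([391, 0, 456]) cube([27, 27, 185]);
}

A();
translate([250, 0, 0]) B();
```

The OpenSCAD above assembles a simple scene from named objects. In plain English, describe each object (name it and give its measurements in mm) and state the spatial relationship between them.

A is a four-legged stool. The seat is a 250×308×32 mm slab whose top surface is at z = 385 mm; four square legs, each 34×34 mm in cross-section, run from the floor (z = 0) to the underside of the seat, each flush with a corner of the seat. Four stretchers, 34 mm wide and 21 mm tall, connect adjacent legs with their undersides at z = 221 mm, each running between the inner faces of the legs it joins and aligned with the legs' outer faces on the other axis.

B is a chair: 418×474 mm seat, 37 mm thick, top at z = 456 mm, on four 38 mm square corner legs flush with the seat edges. A 22 mm thick backrest slab spans the full seat width, extending 393 mm above the seat top, its back face flush with the seat's +y edge. Two armrests of 27×27 mm section run along each side from the seat's front edge to the front of the backrest, top faces 212 mm above the seat top and outer faces flush with the seat's x-edges; a 27×27 mm post under the front of each armrest stands on the seat at the front corner.

The chair is against the stool's +x side, with their −y faces flush.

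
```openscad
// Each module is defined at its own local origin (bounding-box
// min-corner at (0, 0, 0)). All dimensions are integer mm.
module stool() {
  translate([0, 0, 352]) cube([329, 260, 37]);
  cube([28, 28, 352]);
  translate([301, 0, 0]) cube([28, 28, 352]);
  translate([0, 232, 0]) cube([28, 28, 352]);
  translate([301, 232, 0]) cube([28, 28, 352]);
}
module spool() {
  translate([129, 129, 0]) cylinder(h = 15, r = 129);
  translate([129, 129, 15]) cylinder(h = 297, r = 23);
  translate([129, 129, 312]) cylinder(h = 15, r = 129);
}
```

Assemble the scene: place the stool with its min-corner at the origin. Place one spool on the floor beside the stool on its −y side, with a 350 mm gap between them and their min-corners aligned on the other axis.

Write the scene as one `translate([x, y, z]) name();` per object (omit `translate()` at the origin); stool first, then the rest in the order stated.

stool();
translate([0, -608, 0]) spool();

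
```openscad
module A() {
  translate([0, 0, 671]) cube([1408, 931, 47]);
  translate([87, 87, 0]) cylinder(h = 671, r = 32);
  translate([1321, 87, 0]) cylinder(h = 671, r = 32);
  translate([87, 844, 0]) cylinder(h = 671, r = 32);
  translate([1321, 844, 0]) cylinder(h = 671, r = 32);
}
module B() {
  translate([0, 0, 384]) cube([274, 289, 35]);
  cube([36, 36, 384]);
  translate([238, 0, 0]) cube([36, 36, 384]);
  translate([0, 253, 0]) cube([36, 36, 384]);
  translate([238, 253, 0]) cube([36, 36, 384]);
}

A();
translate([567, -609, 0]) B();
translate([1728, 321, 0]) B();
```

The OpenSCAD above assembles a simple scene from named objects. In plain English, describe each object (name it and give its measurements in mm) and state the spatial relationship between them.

A is a table with a 1408×931 mm rectangular top, 47 mm thick, top surface at z = 718 mm, supported by four round legs of 64 mm diameter, each leg's bounding box inset 55 mm from the nearest pair of top edges, running from the floor.

B is a simple wooden stool: a rectangular seat 274 mm (x) by 289 mm (y), 35 mm thick, top face at z = 419 mm, on four square legs, each 36×36 mm in cross-section. The legs rest on z = 0, each flush with a corner of the seat.

Two stools sit around the table at the −y, +x sides.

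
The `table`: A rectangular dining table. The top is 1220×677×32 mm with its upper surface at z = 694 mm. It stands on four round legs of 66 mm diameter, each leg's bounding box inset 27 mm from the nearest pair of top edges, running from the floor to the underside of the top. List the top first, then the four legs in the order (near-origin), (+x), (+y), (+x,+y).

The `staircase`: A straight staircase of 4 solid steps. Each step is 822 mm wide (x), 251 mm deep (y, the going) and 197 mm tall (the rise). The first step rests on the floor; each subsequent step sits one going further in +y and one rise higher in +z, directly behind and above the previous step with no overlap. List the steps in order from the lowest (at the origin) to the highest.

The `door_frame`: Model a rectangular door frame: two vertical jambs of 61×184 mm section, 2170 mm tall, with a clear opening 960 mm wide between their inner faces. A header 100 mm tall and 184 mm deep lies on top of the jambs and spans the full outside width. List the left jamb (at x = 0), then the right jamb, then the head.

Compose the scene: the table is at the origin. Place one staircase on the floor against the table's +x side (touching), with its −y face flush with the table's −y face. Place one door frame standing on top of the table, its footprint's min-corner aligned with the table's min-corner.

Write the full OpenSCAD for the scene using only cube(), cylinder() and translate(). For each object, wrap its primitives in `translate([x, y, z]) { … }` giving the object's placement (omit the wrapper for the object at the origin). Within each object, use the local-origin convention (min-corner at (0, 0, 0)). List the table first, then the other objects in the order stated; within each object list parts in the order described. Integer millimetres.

translate([0, 0, 662]) cube([1220, 677, 32]);
translate([60, 60, 0]) cylinder(h = 662, r = 33);
translate([1160, 60, 0]) cylinder(h = 662, r = 33);
translate([60, 617, 0]) cylinder(h = 662, r = 33);
translate([1160, 617, 0]) cylinder(h = 662, r = 33);
translate([1220, 0, 0]) {
  cube([822, 251, 197]);
  translate([0, 251, 197]) cube([822, 251, 197]);
  translate([0, 502, 394]) cube([822, 251, 197]);
  translate([0, 753, 591]) cube([822, 251, 197]);
}
translate([0, 0, 694]) {
  cube([61, 184, 2170]);
  translate([1021, 0, 0]) cube([61, 184, 2170]);
  translate([0, 0, 2170]) cube([1082, 184, 100]);
}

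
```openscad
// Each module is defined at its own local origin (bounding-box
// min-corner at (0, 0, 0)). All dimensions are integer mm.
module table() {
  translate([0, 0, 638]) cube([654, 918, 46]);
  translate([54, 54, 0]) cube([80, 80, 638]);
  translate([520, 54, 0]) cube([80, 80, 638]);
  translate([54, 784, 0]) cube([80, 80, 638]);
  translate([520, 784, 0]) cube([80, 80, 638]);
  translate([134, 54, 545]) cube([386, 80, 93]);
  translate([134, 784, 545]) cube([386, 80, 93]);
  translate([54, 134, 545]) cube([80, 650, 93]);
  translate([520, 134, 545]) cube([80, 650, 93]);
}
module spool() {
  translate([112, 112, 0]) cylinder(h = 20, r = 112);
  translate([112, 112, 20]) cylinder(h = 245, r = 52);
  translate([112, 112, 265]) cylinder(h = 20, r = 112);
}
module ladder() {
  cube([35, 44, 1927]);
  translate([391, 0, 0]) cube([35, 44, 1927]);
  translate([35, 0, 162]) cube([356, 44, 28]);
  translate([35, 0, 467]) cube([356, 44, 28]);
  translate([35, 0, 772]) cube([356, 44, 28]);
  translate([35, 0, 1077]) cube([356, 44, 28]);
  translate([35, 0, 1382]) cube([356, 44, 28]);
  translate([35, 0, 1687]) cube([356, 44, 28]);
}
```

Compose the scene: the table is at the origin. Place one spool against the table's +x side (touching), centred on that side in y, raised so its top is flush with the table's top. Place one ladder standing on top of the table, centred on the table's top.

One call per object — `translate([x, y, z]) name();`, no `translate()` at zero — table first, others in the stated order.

table();
translate([654, 347, 399]) spool();
translate([114, 437, 684]) ladder();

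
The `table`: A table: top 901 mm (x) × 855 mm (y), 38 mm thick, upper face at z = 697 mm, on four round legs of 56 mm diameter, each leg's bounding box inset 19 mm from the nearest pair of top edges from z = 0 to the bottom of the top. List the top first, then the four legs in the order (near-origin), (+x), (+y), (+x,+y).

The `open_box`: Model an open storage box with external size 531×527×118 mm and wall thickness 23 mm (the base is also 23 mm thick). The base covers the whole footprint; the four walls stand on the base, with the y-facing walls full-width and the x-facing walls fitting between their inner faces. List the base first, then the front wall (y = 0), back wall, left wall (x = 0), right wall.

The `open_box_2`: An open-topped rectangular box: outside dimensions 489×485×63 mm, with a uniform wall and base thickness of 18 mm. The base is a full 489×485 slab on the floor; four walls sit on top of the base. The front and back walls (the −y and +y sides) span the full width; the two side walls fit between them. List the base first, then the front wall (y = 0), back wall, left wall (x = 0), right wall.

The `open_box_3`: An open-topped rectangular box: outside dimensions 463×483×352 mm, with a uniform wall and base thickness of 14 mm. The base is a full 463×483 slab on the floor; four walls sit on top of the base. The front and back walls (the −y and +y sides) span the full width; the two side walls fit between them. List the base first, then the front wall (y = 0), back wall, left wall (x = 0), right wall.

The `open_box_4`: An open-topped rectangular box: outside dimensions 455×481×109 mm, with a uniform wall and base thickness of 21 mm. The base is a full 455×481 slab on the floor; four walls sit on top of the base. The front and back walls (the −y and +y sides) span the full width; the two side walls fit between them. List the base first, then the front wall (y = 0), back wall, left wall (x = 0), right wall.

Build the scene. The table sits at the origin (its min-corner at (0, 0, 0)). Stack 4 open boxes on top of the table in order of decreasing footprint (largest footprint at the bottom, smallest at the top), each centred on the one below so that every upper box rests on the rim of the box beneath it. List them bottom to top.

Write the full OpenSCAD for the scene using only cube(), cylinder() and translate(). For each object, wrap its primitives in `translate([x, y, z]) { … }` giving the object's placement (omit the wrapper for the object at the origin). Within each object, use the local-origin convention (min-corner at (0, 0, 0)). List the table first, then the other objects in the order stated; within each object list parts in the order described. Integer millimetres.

translate([0, 0, 659]) cube([901, 855, 38]);
translate([47, 47, 0]) cylinder(h = 659, r = 28);
translate([854, 47, 0]) cylinder(h = 659, r = 28);
translate([47, 808, 0]) cylinder(h = 659, r = 28);
translate([854, 808, 0]) cylinder(h = 659, r = 28);
translate([185, 164, 697]) {
  cube([531, 527, 23]);
  translate([0, 0, 23]) cube([531, 23, 95]);
  translate([0, 504, 23]) cube([531, 23, 95]);
  translate([0, 23, 23]) cube([23, 481, 95]);
  translate([508, 23, 23]) cube([23, 481, 95]);
}
translate([206, 185, 815]) {
  cube([489, 485, 18]);
  translate([0, 0, 18]) cube([489, 18, 45]);
  translate([0, 467, 18]) cube([489, 18, 45]);
  translate([0, 18, 18]) cube([18, 449, 45]);
  translate([471, 18, 18]) cube([18, 449, 45]);
}
translate([219, 186, 878]) {
  cube([463, 483, 14]);
  translate([0, 0, 14]) cube([463, 14, 338]);
  translate([0, 469, 14]) cube([463, 14, 338]);
  translate([0, 14, 14]) cube([14, 455, 338]);
  translate([449, 14, 14]) cube([14, 455, 338]);
}
translate([223, 187, 1230]) {
  cube([455, 481, 21]);
  translate([0, 0, 21]) cube([455, 21, 88]);
  translate([0, 460, 21]) cube([455, 21, 88]);
  translate([0, 21, 21]) cube([21, 439, 88]);
  translate([434, 21, 21]) cube([21, 439, 88]);
}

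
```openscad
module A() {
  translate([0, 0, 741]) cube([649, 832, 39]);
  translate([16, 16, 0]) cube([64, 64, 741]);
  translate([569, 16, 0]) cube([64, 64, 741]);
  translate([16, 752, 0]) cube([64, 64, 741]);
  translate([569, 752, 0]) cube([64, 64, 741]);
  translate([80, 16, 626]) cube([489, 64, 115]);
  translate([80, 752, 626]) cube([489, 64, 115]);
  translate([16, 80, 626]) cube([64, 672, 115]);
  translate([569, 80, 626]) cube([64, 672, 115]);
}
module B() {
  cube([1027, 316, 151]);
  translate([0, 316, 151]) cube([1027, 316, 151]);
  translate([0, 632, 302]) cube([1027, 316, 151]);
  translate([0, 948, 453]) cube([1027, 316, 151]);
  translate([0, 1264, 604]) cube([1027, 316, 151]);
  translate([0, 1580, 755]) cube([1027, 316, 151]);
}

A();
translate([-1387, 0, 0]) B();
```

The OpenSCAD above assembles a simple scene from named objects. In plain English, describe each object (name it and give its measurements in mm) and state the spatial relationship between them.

A is a table with a 649×832 mm rectangular top, 39 mm thick, top surface at z = 780 mm, supported by four 64×64 mm square legs, each inset 16 mm from the nearest pair of top edges, running from the floor. Four apron rails, 64 mm thick and 115 mm tall, run between adjacent legs with their top edges flush with the underside of the top and their outer faces flush with the legs' outer faces.

B is a run of 6 identical solid stair steps. Each tread is 1027×316 mm and each step block is 151 mm high. Step 1 rests on the floor; step k is offset from step 1 by (k−1)×316 mm in y and (k−1)×151 mm in z.

The staircase is on the floor beside the table on its −x side.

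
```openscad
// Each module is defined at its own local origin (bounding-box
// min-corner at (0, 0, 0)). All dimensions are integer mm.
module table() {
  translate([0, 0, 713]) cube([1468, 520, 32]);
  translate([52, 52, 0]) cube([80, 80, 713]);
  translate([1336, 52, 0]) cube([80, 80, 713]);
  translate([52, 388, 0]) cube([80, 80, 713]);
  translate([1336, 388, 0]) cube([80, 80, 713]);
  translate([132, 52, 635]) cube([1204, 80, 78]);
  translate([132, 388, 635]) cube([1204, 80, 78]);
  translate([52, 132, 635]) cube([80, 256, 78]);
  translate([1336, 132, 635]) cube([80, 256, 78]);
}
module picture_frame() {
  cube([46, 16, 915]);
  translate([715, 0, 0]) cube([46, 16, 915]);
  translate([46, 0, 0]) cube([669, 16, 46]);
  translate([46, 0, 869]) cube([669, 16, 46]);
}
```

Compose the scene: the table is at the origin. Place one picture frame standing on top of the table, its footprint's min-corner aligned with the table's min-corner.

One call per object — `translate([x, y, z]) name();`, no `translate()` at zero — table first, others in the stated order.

table();
translate([0, 0, 745]) picture_frame();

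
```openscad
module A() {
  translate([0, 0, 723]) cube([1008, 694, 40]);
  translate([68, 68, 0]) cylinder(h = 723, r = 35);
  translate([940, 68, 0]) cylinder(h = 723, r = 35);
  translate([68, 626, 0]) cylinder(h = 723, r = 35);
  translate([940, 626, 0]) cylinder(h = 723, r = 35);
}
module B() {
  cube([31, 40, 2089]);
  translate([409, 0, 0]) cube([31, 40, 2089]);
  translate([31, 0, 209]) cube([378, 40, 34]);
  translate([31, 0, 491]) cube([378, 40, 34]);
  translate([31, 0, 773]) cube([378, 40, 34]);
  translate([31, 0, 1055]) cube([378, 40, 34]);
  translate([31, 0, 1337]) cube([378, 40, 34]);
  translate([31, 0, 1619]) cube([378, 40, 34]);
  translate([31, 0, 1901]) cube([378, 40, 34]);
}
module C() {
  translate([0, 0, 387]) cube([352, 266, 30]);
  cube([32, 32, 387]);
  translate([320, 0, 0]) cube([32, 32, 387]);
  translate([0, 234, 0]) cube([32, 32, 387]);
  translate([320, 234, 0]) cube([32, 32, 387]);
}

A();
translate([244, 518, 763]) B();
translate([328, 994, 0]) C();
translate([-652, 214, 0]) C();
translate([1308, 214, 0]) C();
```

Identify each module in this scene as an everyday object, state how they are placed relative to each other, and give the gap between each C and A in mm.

A is a table. B is a ladder. C is a stool. The ladder is on top of the table. Three stools sit around the table at the +y, −x, +x sides. The gap between each stool and the table is 300 mm.

Each stool's nearest face is 300 mm from the table's bounding box.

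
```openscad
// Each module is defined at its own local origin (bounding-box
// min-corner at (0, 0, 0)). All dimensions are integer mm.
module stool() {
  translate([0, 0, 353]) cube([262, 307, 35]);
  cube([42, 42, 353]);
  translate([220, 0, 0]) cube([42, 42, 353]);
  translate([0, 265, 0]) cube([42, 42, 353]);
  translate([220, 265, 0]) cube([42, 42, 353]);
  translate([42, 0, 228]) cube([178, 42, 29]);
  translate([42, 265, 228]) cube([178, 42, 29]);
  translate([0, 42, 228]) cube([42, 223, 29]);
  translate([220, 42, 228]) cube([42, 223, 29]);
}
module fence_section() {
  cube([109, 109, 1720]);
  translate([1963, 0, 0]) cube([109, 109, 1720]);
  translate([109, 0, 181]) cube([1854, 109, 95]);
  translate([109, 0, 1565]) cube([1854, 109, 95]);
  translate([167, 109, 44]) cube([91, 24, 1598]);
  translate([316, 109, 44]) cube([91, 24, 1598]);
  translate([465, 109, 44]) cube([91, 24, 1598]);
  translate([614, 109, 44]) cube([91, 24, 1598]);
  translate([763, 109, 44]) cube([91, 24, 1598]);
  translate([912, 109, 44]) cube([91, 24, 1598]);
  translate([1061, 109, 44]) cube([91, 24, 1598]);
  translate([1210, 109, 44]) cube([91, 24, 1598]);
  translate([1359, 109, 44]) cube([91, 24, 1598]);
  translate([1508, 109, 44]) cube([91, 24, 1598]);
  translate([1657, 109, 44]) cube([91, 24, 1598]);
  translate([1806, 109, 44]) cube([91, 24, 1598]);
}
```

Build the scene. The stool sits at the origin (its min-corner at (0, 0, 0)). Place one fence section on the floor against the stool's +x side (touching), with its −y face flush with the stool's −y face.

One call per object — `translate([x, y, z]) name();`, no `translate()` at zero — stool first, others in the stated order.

stool();
translate([262, 0, 0]) fence_section();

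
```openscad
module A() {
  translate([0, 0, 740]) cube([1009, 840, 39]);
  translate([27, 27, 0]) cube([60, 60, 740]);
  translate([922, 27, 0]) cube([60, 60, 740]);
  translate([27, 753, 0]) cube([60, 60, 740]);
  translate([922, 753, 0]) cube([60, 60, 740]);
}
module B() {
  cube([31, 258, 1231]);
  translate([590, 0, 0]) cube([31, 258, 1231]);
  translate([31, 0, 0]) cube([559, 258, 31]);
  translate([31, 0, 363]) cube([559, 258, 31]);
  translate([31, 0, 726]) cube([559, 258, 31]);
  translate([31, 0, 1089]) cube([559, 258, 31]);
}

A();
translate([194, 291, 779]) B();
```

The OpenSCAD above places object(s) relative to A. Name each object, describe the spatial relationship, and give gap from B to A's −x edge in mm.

The bookshelf's min-x is at 194; the table's min-x is 0; gap = 194 mm.

A is a table. B is a bookshelf. The bookshelf is on top of the table, centred. The gap from the bookshelf to the table's −x edge is 194 mm.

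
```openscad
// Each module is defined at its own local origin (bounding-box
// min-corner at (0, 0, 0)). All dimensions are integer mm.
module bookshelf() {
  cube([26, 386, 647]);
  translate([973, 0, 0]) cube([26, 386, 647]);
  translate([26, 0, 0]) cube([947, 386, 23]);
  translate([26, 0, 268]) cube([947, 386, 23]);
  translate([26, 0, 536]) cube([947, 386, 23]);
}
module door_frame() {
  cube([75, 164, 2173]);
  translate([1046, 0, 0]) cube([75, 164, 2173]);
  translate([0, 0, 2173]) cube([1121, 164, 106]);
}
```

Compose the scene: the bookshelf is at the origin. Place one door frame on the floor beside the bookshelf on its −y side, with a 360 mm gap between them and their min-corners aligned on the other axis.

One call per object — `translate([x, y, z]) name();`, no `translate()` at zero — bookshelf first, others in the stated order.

bookshelf();
translate([0, -524, 0]) door_frame();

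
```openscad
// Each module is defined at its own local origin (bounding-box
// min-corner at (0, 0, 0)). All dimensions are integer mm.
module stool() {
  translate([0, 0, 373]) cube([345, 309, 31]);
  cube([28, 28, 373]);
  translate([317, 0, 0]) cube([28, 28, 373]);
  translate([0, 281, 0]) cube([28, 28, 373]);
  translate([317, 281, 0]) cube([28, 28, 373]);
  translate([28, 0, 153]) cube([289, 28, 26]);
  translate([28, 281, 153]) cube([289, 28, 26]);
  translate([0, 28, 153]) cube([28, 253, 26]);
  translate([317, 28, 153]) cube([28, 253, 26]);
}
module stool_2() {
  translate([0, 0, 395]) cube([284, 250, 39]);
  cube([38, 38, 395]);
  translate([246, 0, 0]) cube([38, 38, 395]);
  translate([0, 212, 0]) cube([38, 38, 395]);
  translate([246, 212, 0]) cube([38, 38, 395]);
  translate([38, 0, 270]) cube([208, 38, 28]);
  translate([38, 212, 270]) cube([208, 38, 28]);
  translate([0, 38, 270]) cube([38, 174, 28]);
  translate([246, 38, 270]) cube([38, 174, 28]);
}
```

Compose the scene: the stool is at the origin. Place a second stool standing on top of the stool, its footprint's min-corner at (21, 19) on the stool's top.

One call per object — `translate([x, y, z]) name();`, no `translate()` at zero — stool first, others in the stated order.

stool();
translate([21, 19, 404]) stool_2();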